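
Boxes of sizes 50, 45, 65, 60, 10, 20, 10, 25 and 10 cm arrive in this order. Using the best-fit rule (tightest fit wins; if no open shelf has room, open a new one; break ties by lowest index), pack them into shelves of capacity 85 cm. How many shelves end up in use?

4

  50 → shelf 1 (new)  [load 50/85]
  45 → shelf 2 (new)  [load 45/85]
  65 → shelf 3 (new)  [load 65/85]
  60 → shelf 4 (new)  [load 60/85]
  10 → shelf 3  [load 75/85]
  20 → shelf 4  [load 80/85]
  10 → shelf 3  [load 85/85]
  25 → shelf 1  [load 75/85]
  10 → shelf 1  [load 85/85]
4 shelves opened.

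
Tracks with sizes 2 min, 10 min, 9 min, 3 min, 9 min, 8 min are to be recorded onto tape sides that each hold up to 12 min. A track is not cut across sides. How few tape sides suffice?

Total = 10 + 9 + 9 + 8 + 3 + 2 = 41 min.
Lower bound: ⌈41/12⌉ = 4 tape sides.
A packing using 4 tape sides:
  side 1: 10 + 2 = 12
  side 2: 9 + 3 = 12
  side 3: 9 = 9
  side 4: 8 = 8
This matches the lower bound, so 4 is optimal.

4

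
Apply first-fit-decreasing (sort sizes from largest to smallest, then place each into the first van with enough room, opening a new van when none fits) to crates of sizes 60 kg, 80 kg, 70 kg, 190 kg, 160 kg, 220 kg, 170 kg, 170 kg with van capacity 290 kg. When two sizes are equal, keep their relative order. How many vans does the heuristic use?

Sorted descending: 220, 190, 170, 170, 160, 80, 70, 60.
  220 → van 1 (new)  [load 220/290]
  190 → van 2 (new)  [load 190/290]
  170 → van 3 (new)  [load 170/290]
  170 → van 4 (new)  [load 170/290]
  160 → van 5 (new)  [load 160/290]
  80 → van 2  [load 270/290]
  70 → van 1  [load 290/290]
  60 → van 3  [load 230/290]
5 vans opened.

5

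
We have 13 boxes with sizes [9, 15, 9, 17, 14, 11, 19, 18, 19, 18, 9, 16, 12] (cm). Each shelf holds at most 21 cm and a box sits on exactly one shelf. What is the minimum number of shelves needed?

Total = 19 + 19 + 18 + 18 + 17 + 16 + 15 + 14 + 12 + 11 + 9 + 9 + 9 = 186 cm.
Lower bound: ⌈186/21⌉ = 9 shelves.
Also, 10 boxes each exceed 21/2 cm, and no two of those can share a shelf, so at least 10 shelves are needed.
A packing using 11 shelves:
  shelf 1: 19 = 19
  shelf 2: 19 = 19
  shelf 3: 18 = 18
  shelf 4: 18 = 18
  shelf 5: 17 = 17
  shelf 6: 16 = 16
  shelf 7: 15 = 15
  shelf 8: 14 = 14
  shelf 9: 12 + 9 = 21
  shelf 10: 11 + 9 = 20
  shelf 11: 9 = 9
No arrangement into 10 shelves stays within capacity, so 11 is optimal.

11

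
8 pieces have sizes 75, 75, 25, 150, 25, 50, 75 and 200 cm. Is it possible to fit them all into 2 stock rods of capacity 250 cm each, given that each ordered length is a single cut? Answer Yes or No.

No

Total = 675 cm; ⌈675/250⌉ = 3.
At least 3 stock rods are required, but only 2 are allowed.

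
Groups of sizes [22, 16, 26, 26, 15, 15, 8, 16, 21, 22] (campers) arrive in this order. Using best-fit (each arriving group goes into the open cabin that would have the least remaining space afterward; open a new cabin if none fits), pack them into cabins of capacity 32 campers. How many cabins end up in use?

  22 → cabin 1 (new)  [load 22/32]
  16 → cabin 2 (new)  [load 16/32]
  26 → cabin 3 (new)  [load 26/32]
  26 → cabin 4 (new)  [load 26/32]
  15 → cabin 2  [load 31/32]
  15 → cabin 5 (new)  [load 15/32]
  8 → cabin 1  [load 30/32]
  16 → cabin 5  [load 31/32]
  21 → cabin 6 (new)  [load 21/32]
  22 → cabin 7 (new)  [load 22/32]
7 cabins opened.

7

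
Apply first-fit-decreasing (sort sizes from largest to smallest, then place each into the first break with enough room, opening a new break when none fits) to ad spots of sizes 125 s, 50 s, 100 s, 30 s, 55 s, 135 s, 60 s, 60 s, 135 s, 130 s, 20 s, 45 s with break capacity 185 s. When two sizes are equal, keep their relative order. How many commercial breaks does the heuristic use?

6

Sorted descending: 135, 135, 130, 125, 100, 60, 60, 55, 50, 45, 30, 20.
  135 → break 1 (new)  [load 135/185]
  135 → break 2 (new)  [load 135/185]
  130 → break 3 (new)  [load 130/185]
  125 → break 4 (new)  [load 125/185]
  100 → break 5 (new)  [load 100/185]
  60 → break 4  [load 185/185]
  60 → break 5  [load 160/185]
  55 → break 3  [load 185/185]
  50 → break 1  [load 185/185]
  45 → break 2  [load 180/185]
  30 → break 6 (new)  [load 30/185]
  20 → break 5  [load 180/185]
6 commercial breaks opened.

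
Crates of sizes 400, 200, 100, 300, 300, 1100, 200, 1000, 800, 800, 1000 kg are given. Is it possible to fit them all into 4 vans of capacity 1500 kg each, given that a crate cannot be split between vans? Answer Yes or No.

No

Total = 6200 kg; ⌈6200/1500⌉ = 5.
At least 5 vans are required, but only 4 are allowed.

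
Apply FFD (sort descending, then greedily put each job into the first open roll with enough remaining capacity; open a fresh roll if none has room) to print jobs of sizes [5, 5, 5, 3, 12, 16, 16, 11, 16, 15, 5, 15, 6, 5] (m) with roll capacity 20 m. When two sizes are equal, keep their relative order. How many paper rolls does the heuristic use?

Sorted descending: 16, 16, 16, 15, 15, 12, 11, 6, 5, 5, 5, 5, 5, 3.
  16 → roll 1 (new)  [load 16/20]
  16 → roll 2 (new)  [load 16/20]
  16 → roll 3 (new)  [load 16/20]
  15 → roll 4 (new)  [load 15/20]
  15 → roll 5 (new)  [load 15/20]
  12 → roll 6 (new)  [load 12/20]
  11 → roll 7 (new)  [load 11/20]
  6 → roll 6  [load 18/20]
  5 → roll 4  [load 20/20]
  5 → roll 5  [load 20/20]
  5 → roll 7  [load 16/20]
  5 → roll 8 (new)  [load 5/20]
  5 → roll 8  [load 10/20]
  3 → roll 1  [load 19/20]
8 paper rolls opened.

8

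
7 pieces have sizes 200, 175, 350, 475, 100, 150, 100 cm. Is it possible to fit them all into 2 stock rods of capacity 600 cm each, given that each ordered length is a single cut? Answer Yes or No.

Total = 1550 cm; ⌈1550/600⌉ = 3.
At least 3 stock rods are required, but only 2 are allowed.

No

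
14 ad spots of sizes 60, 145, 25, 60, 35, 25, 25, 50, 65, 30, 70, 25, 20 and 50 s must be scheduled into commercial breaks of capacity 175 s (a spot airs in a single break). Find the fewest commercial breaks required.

Total = 145 + 70 + 65 + 60 + 60 + 50 + 50 + 35 + 30 + 25 + 25 + 25 + 25 + 20 = 685 s.
Lower bound: ⌈685/175⌉ = 4 commercial breaks.
A packing using 4 commercial breaks:
  break 1: 145 + 30 = 175
  break 2: 70 + 65 + 35 = 170
  break 3: 60 + 60 + 50 = 170
  break 4: 50 + 25 + 25 + 25 + 25 + 20 = 170
This matches the lower bound, so 4 is optimal.

4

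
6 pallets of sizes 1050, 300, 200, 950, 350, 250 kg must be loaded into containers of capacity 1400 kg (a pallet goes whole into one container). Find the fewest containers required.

Total = 1050 + 950 + 350 + 300 + 250 + 200 = 3100 kg.
Lower bound: ⌈3100/1400⌉ = 3 containers.
A packing using 3 containers:
  container 1: 1050 + 350 = 1400
  container 2: 950 + 300 = 1250
  container 3: 250 + 200 = 450
This matches the lower bound, so 3 is optimal.

3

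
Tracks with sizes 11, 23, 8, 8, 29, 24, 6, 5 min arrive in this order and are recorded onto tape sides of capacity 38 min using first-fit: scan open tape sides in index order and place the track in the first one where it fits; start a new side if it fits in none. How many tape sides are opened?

4

  11 → side 1 (new)  [load 11/38]
  23 → side 1  [load 34/38]
  8 → side 2 (new)  [load 8/38]
  8 → side 2  [load 16/38]
  29 → side 3 (new)  [load 29/38]
  24 → side 4 (new)  [load 24/38]
  6 → side 2  [load 22/38]
  5 → side 2  [load 27/38]
4 tape sides opened.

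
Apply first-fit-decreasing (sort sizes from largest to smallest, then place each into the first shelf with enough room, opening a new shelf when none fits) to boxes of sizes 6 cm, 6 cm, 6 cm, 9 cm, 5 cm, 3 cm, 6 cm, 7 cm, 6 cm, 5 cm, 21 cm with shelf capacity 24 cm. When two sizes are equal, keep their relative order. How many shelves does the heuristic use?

4

Sorted descending: 21, 9, 7, 6, 6, 6, 6, 6, 5, 5, 3.
  21 → shelf 1 (new)  [load 21/24]
  9 → shelf 2 (new)  [load 9/24]
  7 → shelf 2  [load 16/24]
  6 → shelf 2  [load 22/24]
  6 → shelf 3 (new)  [load 6/24]
  6 → shelf 3  [load 12/24]
  6 → shelf 3  [load 18/24]
  6 → shelf 3  [load 24/24]
  5 → shelf 4 (new)  [load 5/24]
  5 → shelf 4  [load 10/24]
  3 → shelf 1  [load 24/24]
4 shelves opened.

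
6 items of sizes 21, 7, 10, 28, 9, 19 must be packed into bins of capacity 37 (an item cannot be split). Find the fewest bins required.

Total = 28 + 21 + 19 + 10 + 9 + 7 = 94.
Lower bound: ⌈94/37⌉ = 3 bins.
A packing using 3 bins:
  bin 1: 28 + 9 = 37
  bin 2: 21 + 10 = 31
  bin 3: 19 + 7 = 26
This matches the lower bound, so 3 is optimal.

3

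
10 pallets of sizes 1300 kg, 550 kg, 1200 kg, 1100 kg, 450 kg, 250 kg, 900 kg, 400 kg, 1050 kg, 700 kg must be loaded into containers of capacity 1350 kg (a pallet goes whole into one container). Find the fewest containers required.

Total = 1300 + 1200 + 1100 + 1050 + 900 + 700 + 550 + 450 + 400 + 250 = 7900 kg.
Lower bound: ⌈7900/1350⌉ = 6 containers.
A packing using 7 containers:
  container 1: 1300 = 1300
  container 2: 1200 = 1200
  container 3: 1100 + 250 = 1350
  container 4: 1050 = 1050
  container 5: 900 + 450 = 1350
  container 6: 700 + 550 = 1250
  container 7: 400 = 400
No arrangement into 6 containers stays within capacity, so 7 is optimal.

7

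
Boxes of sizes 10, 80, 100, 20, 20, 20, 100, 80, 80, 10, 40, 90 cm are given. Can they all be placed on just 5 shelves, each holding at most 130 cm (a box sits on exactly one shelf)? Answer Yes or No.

No

Total = 650 cm; ⌈650/130⌉ = 5.
6 boxes each exceed half the capacity and cannot share a shelf, forcing at least 6 shelves.
At least 6 shelves are required, but only 5 are allowed.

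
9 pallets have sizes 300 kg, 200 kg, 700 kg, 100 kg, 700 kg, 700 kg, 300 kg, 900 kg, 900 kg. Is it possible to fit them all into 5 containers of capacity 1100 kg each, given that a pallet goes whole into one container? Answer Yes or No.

Yes

A valid assignment using 5 containers:
  container 1: 900 + 200 = 1100
  container 2: 900 + 100 = 1000
  container 3: 700 + 300 = 1000
  container 4: 700 + 300 = 1000
  container 5: 700 = 700
Every load is within 1100 kg, so 5 containers suffice.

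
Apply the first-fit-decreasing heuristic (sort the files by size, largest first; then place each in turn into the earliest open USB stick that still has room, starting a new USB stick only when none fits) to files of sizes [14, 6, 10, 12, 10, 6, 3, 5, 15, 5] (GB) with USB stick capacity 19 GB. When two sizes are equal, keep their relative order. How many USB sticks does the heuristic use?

Sorted descending: 15, 14, 12, 10, 10, 6, 6, 5, 5, 3.
  15 → USB stick 1 (new)  [load 15/19]
  14 → USB stick 2 (new)  [load 14/19]
  12 → USB stick 3 (new)  [load 12/19]
  10 → USB stick 4 (new)  [load 10/19]
  10 → USB stick 5 (new)  [load 10/19]
  6 → USB stick 3  [load 18/19]
  6 → USB stick 4  [load 16/19]
  5 → USB stick 2  [load 19/19]
  5 → USB stick 5  [load 15/19]
  3 → USB stick 1  [load 18/19]
5 USB sticks opened.

5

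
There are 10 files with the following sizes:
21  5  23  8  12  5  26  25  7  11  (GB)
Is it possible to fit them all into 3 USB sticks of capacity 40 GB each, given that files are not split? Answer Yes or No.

No

Total = 143 GB; ⌈143/40⌉ = 4.
At least 4 USB sticks are required, but only 3 are allowed.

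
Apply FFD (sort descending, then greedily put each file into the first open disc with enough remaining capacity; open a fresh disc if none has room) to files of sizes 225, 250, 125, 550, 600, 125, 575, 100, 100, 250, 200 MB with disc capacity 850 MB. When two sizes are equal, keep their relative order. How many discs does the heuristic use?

4

Sorted descending: 600, 575, 550, 250, 250, 225, 200, 125, 125, 100, 100.
  600 → disc 1 (new)  [load 600/850]
  575 → disc 2 (new)  [load 575/850]
  550 → disc 3 (new)  [load 550/850]
  250 → disc 1  [load 850/850]
  250 → disc 2  [load 825/850]
  225 → disc 3  [load 775/850]
  200 → disc 4 (new)  [load 200/850]
  125 → disc 4  [load 325/850]
  125 → disc 4  [load 450/850]
  100 → disc 4  [load 550/850]
  100 → disc 4  [load 650/850]
4 discs opened.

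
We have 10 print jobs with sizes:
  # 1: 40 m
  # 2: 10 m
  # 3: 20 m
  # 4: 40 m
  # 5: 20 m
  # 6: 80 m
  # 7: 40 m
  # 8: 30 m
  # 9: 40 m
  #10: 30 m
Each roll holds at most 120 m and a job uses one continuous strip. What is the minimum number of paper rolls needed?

3

Total = 80 + 40 + 40 + 40 + 40 + 30 + 30 + 20 + 20 + 10 = 350 m.
Lower bound: ⌈350/120⌉ = 3 paper rolls.
A packing using 3 paper rolls:
  roll 1: 80 + 40 = 120
  roll 2: 40 + 40 + 40 = 120
  roll 3: 30 + 30 + 20 + 20 + 10 = 110
This matches the lower bound, so 3 is optimal.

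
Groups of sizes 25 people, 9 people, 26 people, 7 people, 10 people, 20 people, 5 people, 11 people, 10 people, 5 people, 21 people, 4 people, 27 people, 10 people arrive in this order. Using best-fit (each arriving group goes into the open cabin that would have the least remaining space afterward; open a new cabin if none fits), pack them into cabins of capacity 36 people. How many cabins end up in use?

  25 → cabin 1 (new)  [load 25/36]
  9 → cabin 1  [load 34/36]
  26 → cabin 2 (new)  [load 26/36]
  7 → cabin 2  [load 33/36]
  10 → cabin 3 (new)  [load 10/36]
  20 → cabin 3  [load 30/36]
  5 → cabin 3  [load 35/36]
  11 → cabin 4 (new)  [load 11/36]
  10 → cabin 4  [load 21/36]
  5 → cabin 4  [load 26/36]
  21 → cabin 5 (new)  [load 21/36]
  4 → cabin 4  [load 30/36]
  27 → cabin 6 (new)  [load 27/36]
  10 → cabin 5  [load 31/36]
6 cabins opened.

6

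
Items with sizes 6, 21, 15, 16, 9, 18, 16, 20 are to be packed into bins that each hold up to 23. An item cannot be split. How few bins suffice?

7

Total = 21 + 20 + 18 + 16 + 16 + 15 + 9 + 6 = 121.
Lower bound: ⌈121/23⌉ = 6 bins.
A packing using 7 bins:
  bin 1: 21 = 21
  bin 2: 20 = 20
  bin 3: 18 = 18
  bin 4: 16 + 6 = 22
  bin 5: 16 = 16
  bin 6: 15 = 15
  bin 7: 9 = 9
No arrangement into 6 bins stays within capacity, so 7 is optimal.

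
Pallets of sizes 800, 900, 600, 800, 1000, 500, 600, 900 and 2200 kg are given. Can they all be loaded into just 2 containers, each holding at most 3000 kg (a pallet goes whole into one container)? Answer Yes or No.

Total = 8300 kg; ⌈8300/3000⌉ = 3.
At least 3 containers are required, but only 2 are allowed.

No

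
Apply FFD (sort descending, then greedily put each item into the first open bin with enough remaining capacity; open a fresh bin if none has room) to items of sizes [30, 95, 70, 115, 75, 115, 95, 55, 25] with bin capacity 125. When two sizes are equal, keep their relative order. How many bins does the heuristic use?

6

Sorted descending: 115, 115, 95, 95, 75, 70, 55, 30, 25.
  115 → bin 1 (new)  [load 115/125]
  115 → bin 2 (new)  [load 115/125]
  95 → bin 3 (new)  [load 95/125]
  95 → bin 4 (new)  [load 95/125]
  75 → bin 5 (new)  [load 75/125]
  70 → bin 6 (new)  [load 70/125]
  55 → bin 6  [load 125/125]
  30 → bin 3  [load 125/125]
  25 → bin 4  [load 120/125]
6 bins opened.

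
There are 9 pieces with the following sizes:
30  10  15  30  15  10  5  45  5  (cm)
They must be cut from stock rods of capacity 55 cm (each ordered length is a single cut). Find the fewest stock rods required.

3

Total = 45 + 30 + 30 + 15 + 15 + 10 + 10 + 5 + 5 = 165 cm.
Lower bound: ⌈165/55⌉ = 3 stock rods.
A packing using 3 stock rods:
  stock rod 1: 45 + 10 = 55
  stock rod 2: 30 + 15 + 10 = 55
  stock rod 3: 30 + 15 + 5 + 5 = 55
This matches the lower bound, so 3 is optimal.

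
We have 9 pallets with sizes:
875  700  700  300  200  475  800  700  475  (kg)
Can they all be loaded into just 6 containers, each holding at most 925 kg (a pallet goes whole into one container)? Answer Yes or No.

No

Total = 5225 kg; ⌈5225/925⌉ = 6.
7 pallets each exceed half the capacity and cannot share a container, forcing at least 7 containers.
At least 7 containers are required, but only 6 are allowed.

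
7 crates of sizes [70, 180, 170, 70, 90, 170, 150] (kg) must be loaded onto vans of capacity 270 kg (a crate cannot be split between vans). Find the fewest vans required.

4

Total = 180 + 170 + 170 + 150 + 90 + 70 + 70 = 900 kg.
Lower bound: ⌈900/270⌉ = 4 vans.
A packing using 4 vans:
  van 1: 180 + 90 = 270
  van 2: 170 + 70 = 240
  van 3: 170 + 70 = 240
  van 4: 150 = 150
This matches the lower bound, so 4 is optimal.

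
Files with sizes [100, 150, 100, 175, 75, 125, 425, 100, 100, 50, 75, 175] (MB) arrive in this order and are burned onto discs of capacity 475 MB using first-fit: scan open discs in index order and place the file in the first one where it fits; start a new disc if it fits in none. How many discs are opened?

  100 → disc 1 (new)  [load 100/475]
  150 → disc 1  [load 250/475]
  100 → disc 1  [load 350/475]
  175 → disc 2 (new)  [load 175/475]
  75 → disc 1  [load 425/475]
  125 → disc 2  [load 300/475]
  425 → disc 3 (new)  [load 425/475]
  100 → disc 2  [load 400/475]
  100 → disc 4 (new)  [load 100/475]
  50 → disc 1  [load 475/475]
  75 → disc 2  [load 475/475]
  175 → disc 4  [load 275/475]
4 discs opened.

4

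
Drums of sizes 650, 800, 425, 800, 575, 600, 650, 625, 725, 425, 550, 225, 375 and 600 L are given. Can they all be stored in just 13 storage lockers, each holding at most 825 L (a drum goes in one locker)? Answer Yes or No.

Yes

A valid assignment using 12 storage lockers:
  locker 1: 800 = 800
  locker 2: 800 = 800
  locker 3: 725 = 725
  locker 4: 650 = 650
  locker 5: 650 = 650
  locker 6: 625 = 625
  locker 7: 600 + 225 = 825
  locker 8: 600 = 600
  locker 9: 575 = 575
  locker 10: 550 = 550
  locker 11: 425 + 375 = 800
  locker 12: 425 = 425
That uses only 12 ≤ 13, so 13 storage lockers are enough.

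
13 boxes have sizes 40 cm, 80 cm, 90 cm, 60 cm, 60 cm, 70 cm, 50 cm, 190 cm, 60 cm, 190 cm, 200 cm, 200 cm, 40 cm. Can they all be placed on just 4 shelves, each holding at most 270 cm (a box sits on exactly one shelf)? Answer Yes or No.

Total = 1330 cm; ⌈1330/270⌉ = 5.
At least 5 shelves are required, but only 4 are allowed.

No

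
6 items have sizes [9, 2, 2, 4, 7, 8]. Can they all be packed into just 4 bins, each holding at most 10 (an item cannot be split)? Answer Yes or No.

Yes

A valid assignment using 4 bins:
  bin 1: 9 = 9
  bin 2: 8 + 2 = 10
  bin 3: 7 + 2 = 9
  bin 4: 4 = 4
Every load is within 10, so 4 bins suffice.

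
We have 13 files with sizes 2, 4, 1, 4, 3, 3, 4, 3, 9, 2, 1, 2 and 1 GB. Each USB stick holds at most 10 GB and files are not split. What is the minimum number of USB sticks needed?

Total = 9 + 4 + 4 + 4 + 3 + 3 + 3 + 2 + 2 + 2 + 1 + 1 + 1 = 39 GB.
Lower bound: ⌈39/10⌉ = 4 USB sticks.
A packing using 4 USB sticks:
  USB stick 1: 9 + 1 = 10
  USB stick 2: 4 + 4 + 2 = 10
  USB stick 3: 4 + 3 + 3 = 10
  USB stick 4: 3 + 2 + 2 + 1 + 1 = 9
This matches the lower bound, so 4 is optimal.

4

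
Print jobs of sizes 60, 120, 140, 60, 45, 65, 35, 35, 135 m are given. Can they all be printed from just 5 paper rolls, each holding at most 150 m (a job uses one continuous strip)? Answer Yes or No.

No

Total = 695 m; ⌈695/150⌉ = 5.
The bound of 5 does not rule out 5, but exhaustive search shows no assignment into 5 paper rolls of capacity 150 m exists — the minimum is 6.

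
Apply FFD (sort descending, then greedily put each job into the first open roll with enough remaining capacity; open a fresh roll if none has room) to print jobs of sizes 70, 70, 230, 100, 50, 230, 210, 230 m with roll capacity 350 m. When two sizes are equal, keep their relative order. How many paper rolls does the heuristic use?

Sorted descending: 230, 230, 230, 210, 100, 70, 70, 50.
  230 → roll 1 (new)  [load 230/350]
  230 → roll 2 (new)  [load 230/350]
  230 → roll 3 (new)  [load 230/350]
  210 → roll 4 (new)  [load 210/350]
  100 → roll 1  [load 330/350]
  70 → roll 2  [load 300/350]
  70 → roll 3  [load 300/350]
  50 → roll 2  [load 350/350]
4 paper rolls opened.

4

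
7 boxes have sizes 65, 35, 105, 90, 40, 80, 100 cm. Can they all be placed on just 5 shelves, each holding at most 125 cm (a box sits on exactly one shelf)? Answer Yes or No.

A valid assignment using 5 shelves:
  shelf 1: 105 = 105
  shelf 2: 100 = 100
  shelf 3: 90 + 35 = 125
  shelf 4: 80 + 40 = 120
  shelf 5: 65 = 65
Every load is within 125 cm, so 5 shelves suffice.

Yes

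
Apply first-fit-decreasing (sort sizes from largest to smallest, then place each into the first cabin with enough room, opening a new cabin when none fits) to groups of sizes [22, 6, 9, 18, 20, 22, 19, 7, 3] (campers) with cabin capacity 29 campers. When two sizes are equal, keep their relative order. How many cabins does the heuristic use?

Sorted descending: 22, 22, 20, 19, 18, 9, 7, 6, 3.
  22 → cabin 1 (new)  [load 22/29]
  22 → cabin 2 (new)  [load 22/29]
  20 → cabin 3 (new)  [load 20/29]
  19 → cabin 4 (new)  [load 19/29]
  18 → cabin 5 (new)  [load 18/29]
  9 → cabin 3  [load 29/29]
  7 → cabin 1  [load 29/29]
  6 → cabin 2  [load 28/29]
  3 → cabin 4  [load 22/29]
5 cabins opened.

5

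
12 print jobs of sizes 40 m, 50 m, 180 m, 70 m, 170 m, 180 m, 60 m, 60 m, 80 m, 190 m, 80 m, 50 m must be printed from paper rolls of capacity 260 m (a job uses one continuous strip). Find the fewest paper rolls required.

5

Total = 190 + 180 + 180 + 170 + 80 + 80 + 70 + 60 + 60 + 50 + 50 + 40 = 1210 m.
Lower bound: ⌈1210/260⌉ = 5 paper rolls.
A packing using 5 paper rolls:
  roll 1: 190 + 70 = 260
  roll 2: 180 + 80 = 260
  roll 3: 180 + 80 = 260
  roll 4: 170 + 60 = 230
  roll 5: 60 + 50 + 50 + 40 = 200
This matches the lower bound, so 5 is optimal.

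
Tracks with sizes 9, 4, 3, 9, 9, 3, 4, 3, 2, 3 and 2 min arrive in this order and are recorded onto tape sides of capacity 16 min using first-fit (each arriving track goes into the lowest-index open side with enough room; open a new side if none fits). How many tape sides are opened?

  9 → side 1 (new)  [load 9/16]
  4 → side 1  [load 13/16]
  3 → side 1  [load 16/16]
  9 → side 2 (new)  [load 9/16]
  9 → side 3 (new)  [load 9/16]
  3 → side 2  [load 12/16]
  4 → side 2  [load 16/16]
  3 → side 3  [load 12/16]
  2 → side 3  [load 14/16]
  3 → side 4 (new)  [load 3/16]
  2 → side 3  [load 16/16]
4 tape sides opened.

4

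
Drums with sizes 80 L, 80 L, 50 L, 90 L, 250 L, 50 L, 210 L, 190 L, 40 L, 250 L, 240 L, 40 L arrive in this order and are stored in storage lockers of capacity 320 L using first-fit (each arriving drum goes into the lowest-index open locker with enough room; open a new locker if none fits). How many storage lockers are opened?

  80 → locker 1 (new)  [load 80/320]
  80 → locker 1  [load 160/320]
  50 → locker 1  [load 210/320]
  90 → locker 1  [load 300/320]
  250 → locker 2 (new)  [load 250/320]
  50 → locker 2  [load 300/320]
  210 → locker 3 (new)  [load 210/320]
  190 → locker 4 (new)  [load 190/320]
  40 → locker 3  [load 250/320]
  250 → locker 5 (new)  [load 250/320]
  240 → locker 6 (new)  [load 240/320]
  40 → locker 3  [load 290/320]
6 storage lockers opened.

6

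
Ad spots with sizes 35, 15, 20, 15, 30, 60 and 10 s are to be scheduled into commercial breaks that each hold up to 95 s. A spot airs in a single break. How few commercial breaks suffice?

Total = 60 + 35 + 30 + 20 + 15 + 15 + 10 = 185 s.
Lower bound: ⌈185/95⌉ = 2 commercial breaks.
A packing using 2 commercial breaks:
  break 1: 60 + 35 = 95
  break 2: 30 + 20 + 15 + 15 + 10 = 90
This matches the lower bound, so 2 is optimal.

2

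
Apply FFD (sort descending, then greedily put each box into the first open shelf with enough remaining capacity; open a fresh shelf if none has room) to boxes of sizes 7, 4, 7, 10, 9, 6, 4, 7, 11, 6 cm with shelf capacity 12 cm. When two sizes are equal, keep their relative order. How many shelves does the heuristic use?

Sorted descending: 11, 10, 9, 7, 7, 7, 6, 6, 4, 4.
  11 → shelf 1 (new)  [load 11/12]
  10 → shelf 2 (new)  [load 10/12]
  9 → shelf 3 (new)  [load 9/12]
  7 → shelf 4 (new)  [load 7/12]
  7 → shelf 5 (new)  [load 7/12]
  7 → shelf 6 (new)  [load 7/12]
  6 → shelf 7 (new)  [load 6/12]
  6 → shelf 7  [load 12/12]
  4 → shelf 4  [load 11/12]
  4 → shelf 5  [load 11/12]
7 shelves opened.

7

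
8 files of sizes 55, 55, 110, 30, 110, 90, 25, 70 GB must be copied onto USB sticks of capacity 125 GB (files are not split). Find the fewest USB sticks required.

Total = 110 + 110 + 90 + 70 + 55 + 55 + 30 + 25 = 545 GB.
Lower bound: ⌈545/125⌉ = 5 USB sticks.
A packing using 5 USB sticks:
  USB stick 1: 110 = 110
  USB stick 2: 110 = 110
  USB stick 3: 90 + 30 = 120
  USB stick 4: 70 + 55 = 125
  USB stick 5: 55 + 25 = 80
This matches the lower bound, so 5 is optimal.

5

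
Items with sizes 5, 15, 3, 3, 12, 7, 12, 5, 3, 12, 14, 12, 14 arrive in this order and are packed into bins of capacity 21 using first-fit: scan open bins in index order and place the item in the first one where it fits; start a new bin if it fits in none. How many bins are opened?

  5 → bin 1 (new)  [load 5/21]
  15 → bin 1  [load 20/21]
  3 → bin 2 (new)  [load 3/21]
  3 → bin 2  [load 6/21]
  12 → bin 2  [load 18/21]
  7 → bin 3 (new)  [load 7/21]
  12 → bin 3  [load 19/21]
  5 → bin 4 (new)  [load 5/21]
  3 → bin 2  [load 21/21]
  12 → bin 4  [load 17/21]
  14 → bin 5 (new)  [load 14/21]
  12 → bin 6 (new)  [load 12/21]
  14 → bin 7 (new)  [load 14/21]
7 bins opened.

7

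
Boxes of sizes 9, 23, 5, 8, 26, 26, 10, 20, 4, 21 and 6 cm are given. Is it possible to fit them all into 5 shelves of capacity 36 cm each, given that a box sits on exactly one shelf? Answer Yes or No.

Yes

A valid assignment using 5 shelves:
  shelf 1: 26 + 10 = 36
  shelf 2: 26 + 9 = 35
  shelf 3: 23 + 8 + 5 = 36
  shelf 4: 21 + 6 + 4 = 31
  shelf 5: 20 = 20
Every load is within 36 cm, so 5 shelves suffice.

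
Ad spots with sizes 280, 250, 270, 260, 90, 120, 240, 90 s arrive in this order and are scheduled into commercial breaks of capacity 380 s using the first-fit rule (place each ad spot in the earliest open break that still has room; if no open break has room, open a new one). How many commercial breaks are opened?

5

  280 → break 1 (new)  [load 280/380]
  250 → break 2 (new)  [load 250/380]
  270 → break 3 (new)  [load 270/380]
  260 → break 4 (new)  [load 260/380]
  90 → break 1  [load 370/380]
  120 → break 2  [load 370/380]
  240 → break 5 (new)  [load 240/380]
  90 → break 3  [load 360/380]
5 commercial breaks opened.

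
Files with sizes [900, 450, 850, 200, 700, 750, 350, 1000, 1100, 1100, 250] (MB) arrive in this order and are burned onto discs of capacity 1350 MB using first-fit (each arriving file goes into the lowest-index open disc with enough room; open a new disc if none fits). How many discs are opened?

7

  900 → disc 1 (new)  [load 900/1350]
  450 → disc 1  [load 1350/1350]
  850 → disc 2 (new)  [load 850/1350]
  200 → disc 2  [load 1050/1350]
  700 → disc 3 (new)  [load 700/1350]
  750 → disc 4 (new)  [load 750/1350]
  350 → disc 3  [load 1050/1350]
  1000 → disc 5 (new)  [load 1000/1350]
  1100 → disc 6 (new)  [load 1100/1350]
  1100 → disc 7 (new)  [load 1100/1350]
  250 → disc 2  [load 1300/1350]
7 discs opened.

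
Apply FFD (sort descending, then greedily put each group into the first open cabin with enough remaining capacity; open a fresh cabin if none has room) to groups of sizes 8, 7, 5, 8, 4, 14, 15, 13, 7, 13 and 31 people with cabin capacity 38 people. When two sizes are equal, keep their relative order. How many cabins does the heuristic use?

Sorted descending: 31, 15, 14, 13, 13, 8, 8, 7, 7, 5, 4.
  31 → cabin 1 (new)  [load 31/38]
  15 → cabin 2 (new)  [load 15/38]
  14 → cabin 2  [load 29/38]
  13 → cabin 3 (new)  [load 13/38]
  13 → cabin 3  [load 26/38]
  8 → cabin 2  [load 37/38]
  8 → cabin 3  [load 34/38]
  7 → cabin 1  [load 38/38]
  7 → cabin 4 (new)  [load 7/38]
  5 → cabin 4  [load 12/38]
  4 → cabin 3  [load 38/38]
4 cabins opened.

4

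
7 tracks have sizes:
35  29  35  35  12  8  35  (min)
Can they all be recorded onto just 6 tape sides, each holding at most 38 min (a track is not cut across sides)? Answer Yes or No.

A valid assignment using 6 tape sides:
  side 1: 35 = 35
  side 2: 35 = 35
  side 3: 35 = 35
  side 4: 35 = 35
  side 5: 29 + 8 = 37
  side 6: 12 = 12
Every load is within 38 min, so 6 tape sides suffice.

Yes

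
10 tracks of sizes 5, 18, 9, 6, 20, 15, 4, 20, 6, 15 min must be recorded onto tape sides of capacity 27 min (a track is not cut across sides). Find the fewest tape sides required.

5

Total = 20 + 20 + 18 + 15 + 15 + 9 + 6 + 6 + 5 + 4 = 118 min.
Lower bound: ⌈118/27⌉ = 5 tape sides.
A packing using 5 tape sides:
  side 1: 20 + 6 = 26
  side 2: 20 + 6 = 26
  side 3: 18 + 9 = 27
  side 4: 15 + 5 + 4 = 24
  side 5: 15 = 15
This matches the lower bound, so 5 is optimal.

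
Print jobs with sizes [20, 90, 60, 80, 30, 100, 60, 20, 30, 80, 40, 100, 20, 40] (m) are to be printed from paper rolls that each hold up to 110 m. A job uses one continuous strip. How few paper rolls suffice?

8

Total = 100 + 100 + 90 + 80 + 80 + 60 + 60 + 40 + 40 + 30 + 30 + 20 + 20 + 20 = 770 m.
Lower bound: ⌈770/110⌉ = 7 paper rolls.
A packing using 8 paper rolls:
  roll 1: 100 = 100
  roll 2: 100 = 100
  roll 3: 90 + 20 = 110
  roll 4: 80 + 30 = 110
  roll 5: 80 + 30 = 110
  roll 6: 60 + 40 = 100
  roll 7: 60 + 40 = 100
  roll 8: 20 + 20 = 40
No arrangement into 7 paper rolls stays within capacity, so 8 is optimal.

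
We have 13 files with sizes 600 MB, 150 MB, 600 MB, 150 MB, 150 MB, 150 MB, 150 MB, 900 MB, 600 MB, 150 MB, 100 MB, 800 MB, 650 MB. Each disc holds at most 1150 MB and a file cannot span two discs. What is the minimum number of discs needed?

Total = 900 + 800 + 650 + 600 + 600 + 600 + 150 + 150 + 150 + 150 + 150 + 150 + 100 = 5150 MB.
Lower bound: ⌈5150/1150⌉ = 5 discs.
Also, 6 files each exceed 575 MB, and no two of those can share a disc, so at least 6 discs are needed.
A packing using 6 discs:
  disc 1: 900 + 150 + 100 = 1150
  disc 2: 800 + 150 + 150 = 1100
  disc 3: 650 + 150 + 150 + 150 = 1100
  disc 4: 600 = 600
  disc 5: 600 = 600
  disc 6: 600 = 600
This matches the lower bound, so 6 is optimal.

6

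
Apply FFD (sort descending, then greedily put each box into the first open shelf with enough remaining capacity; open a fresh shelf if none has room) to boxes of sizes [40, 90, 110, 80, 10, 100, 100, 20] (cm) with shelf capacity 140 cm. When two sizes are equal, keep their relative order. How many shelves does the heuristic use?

5

Sorted descending: 110, 100, 100, 90, 80, 40, 20, 10.
  110 → shelf 1 (new)  [load 110/140]
  100 → shelf 2 (new)  [load 100/140]
  100 → shelf 3 (new)  [load 100/140]
  90 → shelf 4 (new)  [load 90/140]
  80 → shelf 5 (new)  [load 80/140]
  40 → shelf 2  [load 140/140]
  20 → shelf 1  [load 130/140]
  10 → shelf 1  [load 140/140]
5 shelves opened.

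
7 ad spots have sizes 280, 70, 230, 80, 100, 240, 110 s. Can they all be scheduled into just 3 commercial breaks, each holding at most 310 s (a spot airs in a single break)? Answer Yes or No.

No

Total = 1110 s; ⌈1110/310⌉ = 4.
At least 4 commercial breaks are required, but only 3 are allowed.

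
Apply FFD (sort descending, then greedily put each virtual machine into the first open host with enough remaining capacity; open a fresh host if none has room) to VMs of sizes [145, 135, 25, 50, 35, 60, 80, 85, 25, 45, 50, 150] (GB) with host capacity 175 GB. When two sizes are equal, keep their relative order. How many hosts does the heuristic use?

Sorted descending: 150, 145, 135, 85, 80, 60, 50, 50, 45, 35, 25, 25.
  150 → host 1 (new)  [load 150/175]
  145 → host 2 (new)  [load 145/175]
  135 → host 3 (new)  [load 135/175]
  85 → host 4 (new)  [load 85/175]
  80 → host 4  [load 165/175]
  60 → host 5 (new)  [load 60/175]
  50 → host 5  [load 110/175]
  50 → host 5  [load 160/175]
  45 → host 6 (new)  [load 45/175]
  35 → host 3  [load 170/175]
  25 → host 1  [load 175/175]
  25 → host 2  [load 170/175]
6 hosts opened.

6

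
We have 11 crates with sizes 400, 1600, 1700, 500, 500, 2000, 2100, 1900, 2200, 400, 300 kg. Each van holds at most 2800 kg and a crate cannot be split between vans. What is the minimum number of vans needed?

6

Total = 2200 + 2100 + 2000 + 1900 + 1700 + 1600 + 500 + 500 + 400 + 400 + 300 = 13600 kg.
Lower bound: ⌈13600/2800⌉ = 5 vans.
Also, 6 crates each exceed 1400 kg, and no two of those can share a van, so at least 6 vans are needed.
A packing using 6 vans:
  van 1: 2200 + 500 = 2700
  van 2: 2100 + 500 = 2600
  van 3: 2000 + 400 + 400 = 2800
  van 4: 1900 + 300 = 2200
  van 5: 1700 = 1700
  van 6: 1600 = 1600
This matches the lower bound, so 6 is optimal.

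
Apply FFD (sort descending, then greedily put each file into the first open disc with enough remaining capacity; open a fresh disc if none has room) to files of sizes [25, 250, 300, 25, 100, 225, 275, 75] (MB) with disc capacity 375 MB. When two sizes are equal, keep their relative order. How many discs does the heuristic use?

Sorted descending: 300, 275, 250, 225, 100, 75, 25, 25.
  300 → disc 1 (new)  [load 300/375]
  275 → disc 2 (new)  [load 275/375]
  250 → disc 3 (new)  [load 250/375]
  225 → disc 4 (new)  [load 225/375]
  100 → disc 2  [load 375/375]
  75 → disc 1  [load 375/375]
  25 → disc 3  [load 275/375]
  25 → disc 3  [load 300/375]
4 discs opened.

4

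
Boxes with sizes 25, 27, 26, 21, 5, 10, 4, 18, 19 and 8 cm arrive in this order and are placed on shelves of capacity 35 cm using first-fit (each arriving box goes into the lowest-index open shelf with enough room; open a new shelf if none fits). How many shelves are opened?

6

  25 → shelf 1 (new)  [load 25/35]
  27 → shelf 2 (new)  [load 27/35]
  26 → shelf 3 (new)  [load 26/35]
  21 → shelf 4 (new)  [load 21/35]
  5 → shelf 1  [load 30/35]
  10 → shelf 4  [load 31/35]
  4 → shelf 1  [load 34/35]
  18 → shelf 5 (new)  [load 18/35]
  19 → shelf 6 (new)  [load 19/35]
  8 → shelf 2  [load 35/35]
6 shelves opened.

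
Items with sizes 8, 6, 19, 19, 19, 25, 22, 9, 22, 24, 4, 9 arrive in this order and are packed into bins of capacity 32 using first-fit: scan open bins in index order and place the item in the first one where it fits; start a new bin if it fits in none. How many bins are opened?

8

  8 → bin 1 (new)  [load 8/32]
  6 → bin 1  [load 14/32]
  19 → bin 2 (new)  [load 19/32]
  19 → bin 3 (new)  [load 19/32]
  19 → bin 4 (new)  [load 19/32]
  25 → bin 5 (new)  [load 25/32]
  22 → bin 6 (new)  [load 22/32]
  9 → bin 1  [load 23/32]
  22 → bin 7 (new)  [load 22/32]
  24 → bin 8 (new)  [load 24/32]
  4 → bin 1  [load 27/32]
  9 → bin 2  [load 28/32]
8 bins opened.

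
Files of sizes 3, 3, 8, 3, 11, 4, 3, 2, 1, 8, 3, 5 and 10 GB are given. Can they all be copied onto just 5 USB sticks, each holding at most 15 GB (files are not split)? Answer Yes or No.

A valid assignment using 5 USB sticks:
  USB stick 1: 11 + 4 = 15
  USB stick 2: 10 + 5 = 15
  USB stick 3: 8 + 3 + 3 + 1 = 15
  USB stick 4: 8 + 3 + 3 = 14
  USB stick 5: 3 + 2 = 5
Every load is within 15 GB, so 5 USB sticks suffice.

Yes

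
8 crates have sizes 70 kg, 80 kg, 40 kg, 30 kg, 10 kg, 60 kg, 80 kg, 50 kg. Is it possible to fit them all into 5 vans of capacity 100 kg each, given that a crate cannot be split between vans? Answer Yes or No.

Yes

A valid assignment using 5 vans:
  van 1: 80 + 10 = 90
  van 2: 80 = 80
  van 3: 70 + 30 = 100
  van 4: 60 + 40 = 100
  van 5: 50 = 50
Every load is within 100 kg, so 5 vans suffice.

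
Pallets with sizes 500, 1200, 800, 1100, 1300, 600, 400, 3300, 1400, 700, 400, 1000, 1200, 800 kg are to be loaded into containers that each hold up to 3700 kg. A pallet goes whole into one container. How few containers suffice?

Total = 3300 + 1400 + 1300 + 1200 + 1200 + 1100 + 1000 + 800 + 800 + 700 + 600 + 500 + 400 + 400 = 14700 kg.
Lower bound: ⌈14700/3700⌉ = 4 containers.
A packing using 4 containers:
  container 1: 3300 + 400 = 3700
  container 2: 1400 + 1300 + 1000 = 3700
  container 3: 1200 + 1200 + 800 + 500 = 3700
  container 4: 1100 + 800 + 700 + 600 + 400 = 3600
This matches the lower bound, so 4 is optimal.

4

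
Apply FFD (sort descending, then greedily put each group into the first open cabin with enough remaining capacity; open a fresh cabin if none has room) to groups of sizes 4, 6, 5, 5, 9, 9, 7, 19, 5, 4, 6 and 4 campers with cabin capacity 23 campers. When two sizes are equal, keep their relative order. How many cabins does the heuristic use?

4

Sorted descending: 19, 9, 9, 7, 6, 6, 5, 5, 5, 4, 4, 4.
  19 → cabin 1 (new)  [load 19/23]
  9 → cabin 2 (new)  [load 9/23]
  9 → cabin 2  [load 18/23]
  7 → cabin 3 (new)  [load 7/23]
  6 → cabin 3  [load 13/23]
  6 → cabin 3  [load 19/23]
  5 → cabin 2  [load 23/23]
  5 → cabin 4 (new)  [load 5/23]
  5 → cabin 4  [load 10/23]
  4 → cabin 1  [load 23/23]
  4 → cabin 3  [load 23/23]
  4 → cabin 4  [load 14/23]
4 cabins opened.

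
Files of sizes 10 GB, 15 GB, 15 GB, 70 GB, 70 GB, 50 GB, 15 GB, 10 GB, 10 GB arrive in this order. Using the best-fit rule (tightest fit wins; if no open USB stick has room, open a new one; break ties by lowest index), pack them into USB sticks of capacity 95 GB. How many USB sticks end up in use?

  10 → USB stick 1 (new)  [load 10/95]
  15 → USB stick 1  [load 25/95]
  15 → USB stick 1  [load 40/95]
  70 → USB stick 2 (new)  [load 70/95]
  70 → USB stick 3 (new)  [load 70/95]
  50 → USB stick 1  [load 90/95]
  15 → USB stick 2  [load 85/95]
  10 → USB stick 2  [load 95/95]
  10 → USB stick 3  [load 80/95]
3 USB sticks opened.

3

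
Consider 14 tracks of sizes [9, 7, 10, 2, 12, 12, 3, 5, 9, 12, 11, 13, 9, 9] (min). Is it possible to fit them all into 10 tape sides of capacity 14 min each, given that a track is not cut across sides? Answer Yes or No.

Total = 123 min; ⌈123/14⌉ = 9.
10 tracks each exceed half the capacity and cannot share a side, forcing at least 10 tape sides.
The bound of 10 does not rule out 10, but exhaustive search shows no assignment into 10 tape sides of capacity 14 min exists — the minimum is 11.

No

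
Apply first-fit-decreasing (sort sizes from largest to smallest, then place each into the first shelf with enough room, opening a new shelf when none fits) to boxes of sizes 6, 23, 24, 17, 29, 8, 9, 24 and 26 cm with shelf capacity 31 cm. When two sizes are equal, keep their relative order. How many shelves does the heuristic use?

6

Sorted descending: 29, 26, 24, 24, 23, 17, 9, 8, 6.
  29 → shelf 1 (new)  [load 29/31]
  26 → shelf 2 (new)  [load 26/31]
  24 → shelf 3 (new)  [load 24/31]
  24 → shelf 4 (new)  [load 24/31]
  23 → shelf 5 (new)  [load 23/31]
  17 → shelf 6 (new)  [load 17/31]
  9 → shelf 6  [load 26/31]
  8 → shelf 5  [load 31/31]
  6 → shelf 3  [load 30/31]
6 shelves opened.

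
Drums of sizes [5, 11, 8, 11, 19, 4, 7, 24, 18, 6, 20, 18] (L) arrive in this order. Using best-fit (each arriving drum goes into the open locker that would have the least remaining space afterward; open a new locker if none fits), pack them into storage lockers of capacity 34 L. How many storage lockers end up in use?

6

  5 → locker 1 (new)  [load 5/34]
  11 → locker 1  [load 16/34]
  8 → locker 1  [load 24/34]
  11 → locker 2 (new)  [load 11/34]
  19 → locker 2  [load 30/34]
  4 → locker 2  [load 34/34]
  7 → locker 1  [load 31/34]
  24 → locker 3 (new)  [load 24/34]
  18 → locker 4 (new)  [load 18/34]
  6 → locker 3  [load 30/34]
  20 → locker 5 (new)  [load 20/34]
  18 → locker 6 (new)  [load 18/34]
6 storage lockers opened.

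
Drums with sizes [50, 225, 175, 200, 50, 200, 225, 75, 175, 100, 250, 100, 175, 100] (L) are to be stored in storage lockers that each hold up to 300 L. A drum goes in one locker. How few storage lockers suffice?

8

Total = 250 + 225 + 225 + 200 + 200 + 175 + 175 + 175 + 100 + 100 + 100 + 75 + 50 + 50 = 2100 L.
Lower bound: ⌈2100/300⌉ = 7 storage lockers.
Also, 8 drums each exceed 150 L, and no two of those can share a locker, so at least 8 storage lockers are needed.
A packing using 8 storage lockers:
  locker 1: 250 + 50 = 300
  locker 2: 225 + 75 = 300
  locker 3: 225 + 50 = 275
  locker 4: 200 + 100 = 300
  locker 5: 200 + 100 = 300
  locker 6: 175 + 100 = 275
  locker 7: 175 = 175
  locker 8: 175 = 175
This matches the lower bound, so 8 is optimal.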